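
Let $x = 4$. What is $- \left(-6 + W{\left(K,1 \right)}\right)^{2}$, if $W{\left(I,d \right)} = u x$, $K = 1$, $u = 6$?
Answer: $-324$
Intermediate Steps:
$W{\left(I,d \right)} = 24$ ($W{\left(I,d \right)} = 6 \cdot 4 = 24$)
$- \left(-6 + W{\left(K,1 \right)}\right)^{2} = - \left(-6 + 24\right)^{2} = - 18^{2} = \left(-1\right) 324 = -324$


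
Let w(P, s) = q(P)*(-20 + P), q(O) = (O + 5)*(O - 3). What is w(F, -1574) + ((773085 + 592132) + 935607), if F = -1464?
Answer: -3173983028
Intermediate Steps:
q(O) = (-3 + O)*(5 + O) (q(O) = (5 + O)*(-3 + O) = (-3 + O)*(5 + O))
w(P, s) = (-20 + P)*(-15 + P² + 2*P) (w(P, s) = (-15 + P² + 2*P)*(-20 + P) = (-20 + P)*(-15 + P² + 2*P))
w(F, -1574) + ((773085 + 592132) + 935607) = (-20 - 1464)*(-15 + (-1464)² + 2*(-1464)) + ((773085 + 592132) + 935607) = -1484*(-15 + 2143296 - 2928) + (1365217 + 935607) = -1484*2140353 + 2300824 = -3176283852 + 2300824 = -3173983028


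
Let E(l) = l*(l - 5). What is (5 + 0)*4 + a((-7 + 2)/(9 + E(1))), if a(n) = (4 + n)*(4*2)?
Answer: 44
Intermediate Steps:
E(l) = l*(-5 + l)
a(n) = 32 + 8*n (a(n) = (4 + n)*8 = 32 + 8*n)
(5 + 0)*4 + a((-7 + 2)/(9 + E(1))) = (5 + 0)*4 + (32 + 8*((-7 + 2)/(9 + 1*(-5 + 1)))) = 5*4 + (32 + 8*(-5/(9 + 1*(-4)))) = 20 + (32 + 8*(-5/(9 - 4))) = 20 + (32 + 8*(-5/5)) = 20 + (32 + 8*(-5*1/5)) = 20 + (32 + 8*(-1)) = 20 + (32 - 8) = 20 + 24 = 44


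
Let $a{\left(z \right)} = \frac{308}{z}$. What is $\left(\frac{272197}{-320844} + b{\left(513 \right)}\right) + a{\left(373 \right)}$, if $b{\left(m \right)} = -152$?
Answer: $- \frac{18193280953}{119674812} \approx -152.02$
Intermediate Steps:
$\left(\frac{272197}{-320844} + b{\left(513 \right)}\right) + a{\left(373 \right)} = \left(\frac{272197}{-320844} - 152\right) + \frac{308}{373} = \left(272197 \left(- \frac{1}{320844}\right) - 152\right) + 308 \cdot \frac{1}{373} = \left(- \frac{272197}{320844} - 152\right) + \frac{308}{373} = - \frac{49040485}{320844} + \frac{308}{373} = - \frac{18193280953}{119674812}$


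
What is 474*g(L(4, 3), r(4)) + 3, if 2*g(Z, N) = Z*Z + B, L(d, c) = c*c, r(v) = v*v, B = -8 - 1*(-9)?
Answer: 19437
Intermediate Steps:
B = 1 (B = -8 + 9 = 1)
r(v) = v²
L(d, c) = c²
g(Z, N) = ½ + Z²/2 (g(Z, N) = (Z*Z + 1)/2 = (Z² + 1)/2 = (1 + Z²)/2 = ½ + Z²/2)
474*g(L(4, 3), r(4)) + 3 = 474*(½ + (3²)²/2) + 3 = 474*(½ + (½)*9²) + 3 = 474*(½ + (½)*81) + 3 = 474*(½ + 81/2) + 3 = 474*41 + 3 = 19434 + 3 = 19437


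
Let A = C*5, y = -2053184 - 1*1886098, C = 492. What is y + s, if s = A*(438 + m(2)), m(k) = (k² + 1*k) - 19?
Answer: -2893782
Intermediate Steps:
y = -3939282 (y = -2053184 - 1886098 = -3939282)
m(k) = -19 + k + k² (m(k) = (k² + k) - 19 = (k + k²) - 19 = -19 + k + k²)
A = 2460 (A = 492*5 = 2460)
s = 1045500 (s = 2460*(438 + (-19 + 2 + 2²)) = 2460*(438 + (-19 + 2 + 4)) = 2460*(438 - 13) = 2460*425 = 1045500)
y + s = -3939282 + 1045500 = -2893782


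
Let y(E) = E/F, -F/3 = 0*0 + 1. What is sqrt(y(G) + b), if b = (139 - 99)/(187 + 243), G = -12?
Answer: 4*sqrt(473)/43 ≈ 2.0231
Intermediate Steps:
b = 4/43 (b = 40/430 = 40*(1/430) = 4/43 ≈ 0.093023)
F = -3 (F = -3*(0*0 + 1) = -3*(0 + 1) = -3*1 = -3)
y(E) = -E/3 (y(E) = E/(-3) = E*(-1/3) = -E/3)
sqrt(y(G) + b) = sqrt(-1/3*(-12) + 4/43) = sqrt(4 + 4/43) = sqrt(176/43) = 4*sqrt(473)/43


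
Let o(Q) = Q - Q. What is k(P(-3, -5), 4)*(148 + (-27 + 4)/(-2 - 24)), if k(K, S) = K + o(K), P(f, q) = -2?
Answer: -3871/13 ≈ -297.77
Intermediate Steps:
o(Q) = 0
k(K, S) = K (k(K, S) = K + 0 = K)
k(P(-3, -5), 4)*(148 + (-27 + 4)/(-2 - 24)) = -2*(148 + (-27 + 4)/(-2 - 24)) = -2*(148 - 23/(-26)) = -2*(148 - 23*(-1/26)) = -2*(148 + 23/26) = -2*3871/26 = -3871/13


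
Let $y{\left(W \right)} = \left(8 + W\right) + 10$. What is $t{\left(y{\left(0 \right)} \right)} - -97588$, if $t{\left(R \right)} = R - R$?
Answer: $97588$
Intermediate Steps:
$y{\left(W \right)} = 18 + W$
$t{\left(R \right)} = 0$
$t{\left(y{\left(0 \right)} \right)} - -97588 = 0 - -97588 = 0 + 97588 = 97588$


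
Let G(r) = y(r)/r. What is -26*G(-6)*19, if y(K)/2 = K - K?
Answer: 0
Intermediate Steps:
y(K) = 0 (y(K) = 2*(K - K) = 2*0 = 0)
G(r) = 0 (G(r) = 0/r = 0)
-26*G(-6)*19 = -26*0*19 = 0*19 = 0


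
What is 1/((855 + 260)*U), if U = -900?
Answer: -1/1003500 ≈ -9.9651e-7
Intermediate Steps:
1/((855 + 260)*U) = 1/((855 + 260)*(-900)) = -1/900/1115 = (1/1115)*(-1/900) = -1/1003500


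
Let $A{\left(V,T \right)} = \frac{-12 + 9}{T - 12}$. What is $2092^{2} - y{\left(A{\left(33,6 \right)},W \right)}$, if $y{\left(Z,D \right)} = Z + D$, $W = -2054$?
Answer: $\frac{8757035}{2} \approx 4.3785 \cdot 10^{6}$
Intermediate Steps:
$A{\left(V,T \right)} = - \frac{3}{-12 + T}$
$y{\left(Z,D \right)} = D + Z$
$2092^{2} - y{\left(A{\left(33,6 \right)},W \right)} = 2092^{2} - \left(-2054 - \frac{3}{-12 + 6}\right) = 4376464 - \left(-2054 - \frac{3}{-6}\right) = 4376464 - \left(-2054 - - \frac{1}{2}\right) = 4376464 - \left(-2054 + \frac{1}{2}\right) = 4376464 - - \frac{4107}{2} = 4376464 + \frac{4107}{2} = \frac{8757035}{2}$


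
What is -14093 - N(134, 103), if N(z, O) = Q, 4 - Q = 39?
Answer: -14058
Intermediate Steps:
Q = -35 (Q = 4 - 1*39 = 4 - 39 = -35)
N(z, O) = -35
-14093 - N(134, 103) = -14093 - 1*(-35) = -14093 + 35 = -14058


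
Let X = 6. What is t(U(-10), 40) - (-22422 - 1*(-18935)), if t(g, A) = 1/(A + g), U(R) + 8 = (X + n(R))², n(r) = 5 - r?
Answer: 1649352/473 ≈ 3487.0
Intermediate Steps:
U(R) = -8 + (11 - R)² (U(R) = -8 + (6 + (5 - R))² = -8 + (11 - R)²)
t(U(-10), 40) - (-22422 - 1*(-18935)) = 1/(40 + (-8 + (-11 - 10)²)) - (-22422 - 1*(-18935)) = 1/(40 + (-8 + (-21)²)) - (-22422 + 18935) = 1/(40 + (-8 + 441)) - 1*(-3487) = 1/(40 + 433) + 3487 = 1/473 + 3487 = 1649352/473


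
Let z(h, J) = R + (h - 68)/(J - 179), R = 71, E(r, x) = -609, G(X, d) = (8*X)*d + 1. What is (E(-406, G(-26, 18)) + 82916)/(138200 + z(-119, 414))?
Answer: 19342145/32493498 ≈ 0.59526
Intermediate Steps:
G(X, d) = 1 + 8*X*d (G(X, d) = 8*X*d + 1 = 1 + 8*X*d)
z(h, J) = 71 + (-68 + h)/(-179 + J) (z(h, J) = 71 + (h - 68)/(J - 179) = 71 + (-68 + h)/(-179 + J))
(E(-406, G(-26, 18)) + 82916)/(138200 + z(-119, 414)) = (-609 + 82916)/(138200 + (-12777 - 119 + 71*414)/(-179 + 414)) = 82307/(138200 + (-12777 - 119 + 29394)/235) = 82307/(138200 + (1/235)*16498) = 82307/(138200 + 16498/235) = 82307/(32493498/235) = 82307*(235/32493498) = 19342145/32493498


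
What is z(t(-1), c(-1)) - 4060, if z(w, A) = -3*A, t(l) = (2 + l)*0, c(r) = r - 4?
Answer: -4045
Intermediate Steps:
c(r) = -4 + r
t(l) = 0
z(t(-1), c(-1)) - 4060 = -3*(-4 - 1) - 4060 = -3*(-5) - 4060 = 15 - 4060 = -4045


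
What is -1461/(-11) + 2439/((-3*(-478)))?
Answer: 707301/5258 ≈ 134.52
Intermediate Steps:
-1461/(-11) + 2439/((-3*(-478))) = -1461*(-1/11) + 2439/1434 = 1461/11 + 2439*(1/1434) = 1461/11 + 813/478 = 707301/5258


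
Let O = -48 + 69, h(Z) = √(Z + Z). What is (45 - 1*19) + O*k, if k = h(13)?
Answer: 26 + 21*√26 ≈ 133.08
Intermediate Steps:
h(Z) = √2*√Z (h(Z) = √(2*Z) = √2*√Z)
O = 21
k = √26 (k = √2*√13 = √26 ≈ 5.0990)
(45 - 1*19) + O*k = (45 - 1*19) + 21*√26 = (45 - 19) + 21*√26 = 26 + 21*√26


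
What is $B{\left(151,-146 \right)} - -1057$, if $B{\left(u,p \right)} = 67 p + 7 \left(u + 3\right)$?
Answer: $-7647$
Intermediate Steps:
$B{\left(u,p \right)} = 21 + 7 u + 67 p$ ($B{\left(u,p \right)} = 67 p + 7 \left(3 + u\right) = 67 p + \left(21 + 7 u\right) = 21 + 7 u + 67 p$)
$B{\left(151,-146 \right)} - -1057 = \left(21 + 7 \cdot 151 + 67 \left(-146\right)\right) - -1057 = \left(21 + 1057 - 9782\right) + 1057 = -8704 + 1057 = -7647$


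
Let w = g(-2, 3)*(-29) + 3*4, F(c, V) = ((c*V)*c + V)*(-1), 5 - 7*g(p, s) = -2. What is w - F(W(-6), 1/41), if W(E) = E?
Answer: -660/41 ≈ -16.098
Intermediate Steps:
g(p, s) = 1 (g(p, s) = 5/7 - ⅐*(-2) = 5/7 + 2/7 = 1)
F(c, V) = -V - V*c² (F(c, V) = ((V*c)*c + V)*(-1) = (V*c² + V)*(-1) = (V + V*c²)*(-1) = -V - V*c²)
w = -17 (w = 1*(-29) + 3*4 = -29 + 12 = -17)
w - F(W(-6), 1/41) = -17 - (-1)*(1 + (-6)²)/41 = -17 - (-1)*(1 + 36)/41 = -17 - (-1)*37/41 = -17 - 1*(-37/41) = -17 + 37/41 = -660/41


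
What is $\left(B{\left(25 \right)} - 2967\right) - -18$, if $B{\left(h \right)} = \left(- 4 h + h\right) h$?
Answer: $-4824$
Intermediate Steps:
$B{\left(h \right)} = - 3 h^{2}$ ($B{\left(h \right)} = - 3 h h = - 3 h^{2}$)
$\left(B{\left(25 \right)} - 2967\right) - -18 = \left(- 3 \cdot 25^{2} - 2967\right) - -18 = \left(\left(-3\right) 625 - 2967\right) + 18 = \left(-1875 - 2967\right) + 18 = -4842 + 18 = -4824$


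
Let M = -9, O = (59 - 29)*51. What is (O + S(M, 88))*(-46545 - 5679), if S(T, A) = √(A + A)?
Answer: -79902720 - 208896*√11 ≈ -8.0596e+7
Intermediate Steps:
O = 1530 (O = 30*51 = 1530)
S(T, A) = √2*√A (S(T, A) = √(2*A) = √2*√A)
(O + S(M, 88))*(-46545 - 5679) = (1530 + √2*√88)*(-46545 - 5679) = (1530 + √2*(2*√22))*(-52224) = (1530 + 4*√11)*(-52224) = -79902720 - 208896*√11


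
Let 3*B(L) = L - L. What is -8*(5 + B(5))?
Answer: -40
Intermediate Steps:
B(L) = 0 (B(L) = (L - L)/3 = (⅓)*0 = 0)
-8*(5 + B(5)) = -8*(5 + 0) = -8*5 = -40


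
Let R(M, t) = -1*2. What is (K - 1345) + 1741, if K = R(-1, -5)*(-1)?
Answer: 398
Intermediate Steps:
R(M, t) = -2
K = 2 (K = -2*(-1) = 2)
(K - 1345) + 1741 = (2 - 1345) + 1741 = -1343 + 1741 = 398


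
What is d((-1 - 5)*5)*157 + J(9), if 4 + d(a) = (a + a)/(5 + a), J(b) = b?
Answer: -1211/5 ≈ -242.20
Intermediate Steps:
d(a) = -4 + 2*a/(5 + a) (d(a) = -4 + (a + a)/(5 + a) = -4 + (2*a)/(5 + a) = -4 + 2*a/(5 + a))
d((-1 - 5)*5)*157 + J(9) = (2*(-10 - (-1 - 5)*5)/(5 + (-1 - 5)*5))*157 + 9 = (2*(-10 - (-6)*5)/(5 - 6*5))*157 + 9 = (2*(-10 - 1*(-30))/(5 - 30))*157 + 9 = (2*(-10 + 30)/(-25))*157 + 9 = (2*(-1/25)*20)*157 + 9 = -8/5*157 + 9 = -1256/5 + 9 = -1211/5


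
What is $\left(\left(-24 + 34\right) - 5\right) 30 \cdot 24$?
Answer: $3600$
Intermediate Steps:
$\left(\left(-24 + 34\right) - 5\right) 30 \cdot 24 = \left(10 - 5\right) 30 \cdot 24 = 5 \cdot 30 \cdot 24 = 150 \cdot 24 = 3600$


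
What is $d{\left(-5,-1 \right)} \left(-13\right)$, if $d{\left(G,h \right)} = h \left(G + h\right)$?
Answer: $-78$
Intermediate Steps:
$d{\left(-5,-1 \right)} \left(-13\right) = - (-5 - 1) \left(-13\right) = \left(-1\right) \left(-6\right) \left(-13\right) = 6 \left(-13\right) = -78$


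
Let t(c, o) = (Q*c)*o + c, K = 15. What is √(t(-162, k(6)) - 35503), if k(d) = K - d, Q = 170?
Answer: 5*I*√11341 ≈ 532.47*I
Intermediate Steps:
k(d) = 15 - d
t(c, o) = c + 170*c*o (t(c, o) = (170*c)*o + c = 170*c*o + c = c + 170*c*o)
√(t(-162, k(6)) - 35503) = √(-162*(1 + 170*(15 - 1*6)) - 35503) = √(-162*(1 + 170*(15 - 6)) - 35503) = √(-162*(1 + 170*9) - 35503) = √(-162*(1 + 1530) - 35503) = √(-162*1531 - 35503) = √(-248022 - 35503) = √(-283525) = 5*I*√11341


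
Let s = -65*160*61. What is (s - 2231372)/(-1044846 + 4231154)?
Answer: -716443/796577 ≈ -0.89940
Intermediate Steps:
s = -634400 (s = -10400*61 = -634400)
(s - 2231372)/(-1044846 + 4231154) = (-634400 - 2231372)/(-1044846 + 4231154) = -2865772/3186308 = -2865772*1/3186308 = -716443/796577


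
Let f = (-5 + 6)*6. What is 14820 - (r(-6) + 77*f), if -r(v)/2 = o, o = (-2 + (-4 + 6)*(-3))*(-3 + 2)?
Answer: 14374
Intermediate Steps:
f = 6 (f = 1*6 = 6)
o = 8 (o = (-2 + 2*(-3))*(-1) = (-2 - 6)*(-1) = -8*(-1) = 8)
r(v) = -16 (r(v) = -2*8 = -16)
14820 - (r(-6) + 77*f) = 14820 - (-16 + 77*6) = 14820 - (-16 + 462) = 14820 - 1*446 = 14820 - 446 = 14374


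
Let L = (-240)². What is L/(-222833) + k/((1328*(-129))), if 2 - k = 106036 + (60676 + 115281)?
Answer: 17656443101/12724655632 ≈ 1.3876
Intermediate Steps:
L = 57600
k = -281991 (k = 2 - (106036 + (60676 + 115281)) = 2 - (106036 + 175957) = 2 - 1*281993 = 2 - 281993 = -281991)
L/(-222833) + k/((1328*(-129))) = 57600/(-222833) - 281991/(1328*(-129)) = 57600*(-1/222833) - 281991/(-171312) = -57600/222833 - 281991*(-1/171312) = -57600/222833 + 93997/57104 = 17656443101/12724655632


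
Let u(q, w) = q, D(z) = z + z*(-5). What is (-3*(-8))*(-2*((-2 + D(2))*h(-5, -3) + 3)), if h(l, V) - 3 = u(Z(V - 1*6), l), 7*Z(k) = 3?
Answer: 10512/7 ≈ 1501.7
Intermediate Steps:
Z(k) = 3/7 (Z(k) = (1/7)*3 = 3/7)
D(z) = -4*z (D(z) = z - 5*z = -4*z)
h(l, V) = 24/7 (h(l, V) = 3 + 3/7 = 24/7)
(-3*(-8))*(-2*((-2 + D(2))*h(-5, -3) + 3)) = (-3*(-8))*(-2*((-2 - 4*2)*(24/7) + 3)) = 24*(-2*((-2 - 8)*(24/7) + 3)) = 24*(-2*(-10*24/7 + 3)) = 24*(-2*(-240/7 + 3)) = 24*(-2*(-219/7)) = 24*(438/7) = 10512/7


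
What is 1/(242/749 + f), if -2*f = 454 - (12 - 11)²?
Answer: -1498/338813 ≈ -0.0044213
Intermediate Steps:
f = -453/2 (f = -(454 - (12 - 11)²)/2 = -(454 - 1*1²)/2 = -(454 - 1*1)/2 = -(454 - 1)/2 = -½*453 = -453/2 ≈ -226.50)
1/(242/749 + f) = 1/(242/749 - 453/2) = 1/(-338813/1498) = -1498/338813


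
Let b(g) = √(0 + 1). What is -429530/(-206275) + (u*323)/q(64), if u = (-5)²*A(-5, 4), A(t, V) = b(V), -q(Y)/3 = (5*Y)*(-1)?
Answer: 83120777/7920960 ≈ 10.494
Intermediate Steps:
b(g) = 1 (b(g) = √1 = 1)
q(Y) = 15*Y (q(Y) = -3*5*Y*(-1) = -(-15)*Y = 15*Y)
A(t, V) = 1
u = 25 (u = (-5)²*1 = 25*1 = 25)
-429530/(-206275) + (u*323)/q(64) = -429530/(-206275) + (25*323)/((15*64)) = -429530*(-1/206275) + 8075/960 = 85906/41255 + 8075*(1/960) = 85906/41255 + 1615/192 = 83120777/7920960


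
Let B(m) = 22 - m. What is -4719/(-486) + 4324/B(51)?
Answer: -654871/4698 ≈ -139.39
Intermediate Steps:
-4719/(-486) + 4324/B(51) = -4719/(-486) + 4324/(22 - 1*51) = -4719*(-1/486) + 4324/(22 - 51) = 1573/162 + 4324/(-29) = 1573/162 + 4324*(-1/29) = 1573/162 - 4324/29 = -654871/4698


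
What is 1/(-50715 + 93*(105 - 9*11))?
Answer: -1/50157 ≈ -1.9937e-5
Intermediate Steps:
1/(-50715 + 93*(105 - 9*11)) = 1/(-50715 + 93*(105 - 99)) = 1/(-50715 + 93*6) = 1/(-50715 + 558) = 1/(-50157) = -1/50157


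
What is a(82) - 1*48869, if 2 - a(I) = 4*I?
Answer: -49195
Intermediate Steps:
a(I) = 2 - 4*I
a(82) - 1*48869 = (2 - 4*82) - 1*48869 = (2 - 328) - 48869 = -326 - 48869 = -49195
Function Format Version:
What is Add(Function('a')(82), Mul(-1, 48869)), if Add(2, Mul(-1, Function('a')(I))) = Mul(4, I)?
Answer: -49195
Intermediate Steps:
Function('a')(I) = Add(2, Mul(-4, I)) (Function('a')(I) = Add(2, Mul(-1, Mul(4, I))) = Add(2, Mul(-4, I)))
Add(Function('a')(82), Mul(-1, 48869)) = Add(Add(2, Mul(-4, 82)), Mul(-1, 48869)) = Add(Add(2, -328), -48869) = Add(-326, -48869) = -49195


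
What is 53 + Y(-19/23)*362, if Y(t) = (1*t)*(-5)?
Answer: 35609/23 ≈ 1548.2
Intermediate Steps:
Y(t) = -5*t (Y(t) = t*(-5) = -5*t)
53 + Y(-19/23)*362 = 53 - (-95)/23*362 = 53 - 5*(-19/23)*362 = 53 + (95/23)*362 = 53 + 34390/23 = 35609/23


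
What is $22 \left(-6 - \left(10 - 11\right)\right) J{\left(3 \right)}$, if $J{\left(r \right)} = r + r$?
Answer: $-660$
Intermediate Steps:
$J{\left(r \right)} = 2 r$
$22 \left(-6 - \left(10 - 11\right)\right) J{\left(3 \right)} = 22 \left(-6 - \left(10 - 11\right)\right) 2 \cdot 3 = 22 \left(-6 - \left(10 - 11\right)\right) 6 = 22 \left(-6 - -1\right) 6 = 22 \left(-6 + 1\right) 6 = 22 \left(-5\right) 6 = \left(-110\right) 6 = -660$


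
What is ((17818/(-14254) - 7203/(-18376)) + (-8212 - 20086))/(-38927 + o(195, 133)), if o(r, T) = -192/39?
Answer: 1784457627381/2454953021240 ≈ 0.72688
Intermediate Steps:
o(r, T) = -64/13 (o(r, T) = -192*1/39 = -64/13)
((17818/(-14254) - 7203/(-18376)) + (-8212 - 20086))/(-38927 + o(195, 133)) = ((17818/(-14254) - 7203/(-18376)) + (-8212 - 20086))/(-38927 - 64/13) = ((17818*(-1/14254) - 7203*(-1/18376)) - 28298)/(-506115/13) = ((-8909/7127 + 7203/18376) - 28298)*(-13/506115) = (-112376003/130965752 - 28298)*(-13/506115) = -3706181226099/130965752*(-13/506115) = 1784457627381/2454953021240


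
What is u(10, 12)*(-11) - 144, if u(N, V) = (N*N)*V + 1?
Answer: -13355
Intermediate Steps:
u(N, V) = 1 + V*N² (u(N, V) = N²*V + 1 = V*N² + 1 = 1 + V*N²)
u(10, 12)*(-11) - 144 = (1 + 12*10²)*(-11) - 144 = (1 + 12*100)*(-11) - 144 = (1 + 1200)*(-11) - 144 = 1201*(-11) - 144 = -13211 - 144 = -13355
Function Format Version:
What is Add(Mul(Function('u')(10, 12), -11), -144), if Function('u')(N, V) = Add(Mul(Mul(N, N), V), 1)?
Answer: -13355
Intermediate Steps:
Function('u')(N, V) = Add(1, Mul(V, Pow(N, 2))) (Function('u')(N, V) = Add(Mul(Pow(N, 2), V), 1) = Add(Mul(V, Pow(N, 2)), 1) = Add(1, Mul(V, Pow(N, 2))))
Add(Mul(Function('u')(10, 12), -11), -144) = Add(Mul(Add(1, Mul(12, Pow(10, 2))), -11), -144) = Add(Mul(Add(1, Mul(12, 100)), -11), -144) = Add(Mul(Add(1, 1200), -11), -144) = Add(Mul(1201, -11), -144) = Add(-13211, -144) = -13355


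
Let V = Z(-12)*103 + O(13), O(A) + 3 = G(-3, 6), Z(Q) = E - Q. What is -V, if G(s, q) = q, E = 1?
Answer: -1342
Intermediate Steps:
Z(Q) = 1 - Q
O(A) = 3 (O(A) = -3 + 6 = 3)
V = 1342 (V = (1 - 1*(-12))*103 + 3 = (1 + 12)*103 + 3 = 13*103 + 3 = 1339 + 3 = 1342)
-V = -1*1342 = -1342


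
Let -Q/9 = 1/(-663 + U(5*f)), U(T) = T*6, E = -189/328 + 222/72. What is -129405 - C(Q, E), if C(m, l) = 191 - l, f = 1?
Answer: -127519997/984 ≈ -1.2959e+5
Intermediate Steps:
E = 2467/984 (E = -189*1/328 + 222*(1/72) = -189/328 + 37/12 = 2467/984 ≈ 2.5071)
U(T) = 6*T
Q = 3/211 (Q = -9/(-663 + 6*(5*1)) = -9/(-663 + 6*5) = -9/(-663 + 30) = -9/(-633) = -9*(-1/633) = 3/211 ≈ 0.014218)
-129405 - C(Q, E) = -129405 - (191 - 1*2467/984) = -129405 - (191 - 2467/984) = -129405 - 1*185477/984 = -129405 - 185477/984 = -127519997/984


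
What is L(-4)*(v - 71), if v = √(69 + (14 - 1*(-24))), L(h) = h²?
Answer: -1136 + 16*√107 ≈ -970.50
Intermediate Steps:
v = √107 (v = √(69 + (14 + 24)) = √(69 + 38) = √107 ≈ 10.344)
L(-4)*(v - 71) = (-4)²*(√107 - 71) = 16*(-71 + √107) = -1136 + 16*√107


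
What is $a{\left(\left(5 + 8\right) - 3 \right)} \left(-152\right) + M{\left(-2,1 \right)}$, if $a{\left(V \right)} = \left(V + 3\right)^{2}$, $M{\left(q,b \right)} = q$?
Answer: $-25690$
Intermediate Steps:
$a{\left(V \right)} = \left(3 + V\right)^{2}$
$a{\left(\left(5 + 8\right) - 3 \right)} \left(-152\right) + M{\left(-2,1 \right)} = \left(3 + \left(\left(5 + 8\right) - 3\right)\right)^{2} \left(-152\right) - 2 = \left(3 + \left(13 - 3\right)\right)^{2} \left(-152\right) - 2 = \left(3 + 10\right)^{2} \left(-152\right) - 2 = 13^{2} \left(-152\right) - 2 = 169 \left(-152\right) - 2 = -25688 - 2 = -25690$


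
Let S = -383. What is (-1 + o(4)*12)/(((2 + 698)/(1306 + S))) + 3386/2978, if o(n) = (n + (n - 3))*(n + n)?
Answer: 659497313/1042300 ≈ 632.73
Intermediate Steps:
o(n) = 2*n*(-3 + 2*n) (o(n) = (n + (-3 + n))*(2*n) = (-3 + 2*n)*(2*n) = 2*n*(-3 + 2*n))
(-1 + o(4)*12)/(((2 + 698)/(1306 + S))) + 3386/2978 = (-1 + (2*4*(-3 + 2*4))*12)/(((2 + 698)/(1306 - 383))) + 3386/2978 = (-1 + (2*4*(-3 + 8))*12)/((700/923)) + 3386*(1/2978) = (-1 + (2*4*5)*12)/((700*(1/923))) + 1693/1489 = (-1 + 40*12)/(700/923) + 1693/1489 = (-1 + 480)*(923/700) + 1693/1489 = 479*(923/700) + 1693/1489 = 442117/700 + 1693/1489 = 659497313/1042300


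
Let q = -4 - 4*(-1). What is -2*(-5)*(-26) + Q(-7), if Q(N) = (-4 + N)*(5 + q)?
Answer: -315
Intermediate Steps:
q = 0 (q = -4 + 4 = 0)
Q(N) = -20 + 5*N (Q(N) = (-4 + N)*(5 + 0) = (-4 + N)*5 = -20 + 5*N)
-2*(-5)*(-26) + Q(-7) = -2*(-5)*(-26) + (-20 + 5*(-7)) = 10*(-26) + (-20 - 35) = -260 - 55 = -315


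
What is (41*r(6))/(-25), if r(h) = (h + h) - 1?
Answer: -451/25 ≈ -18.040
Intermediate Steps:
r(h) = -1 + 2*h (r(h) = 2*h - 1 = -1 + 2*h)
(41*r(6))/(-25) = (41*(-1 + 2*6))/(-25) = (41*(-1 + 12))*(-1/25) = (41*11)*(-1/25) = 451*(-1/25) = -451/25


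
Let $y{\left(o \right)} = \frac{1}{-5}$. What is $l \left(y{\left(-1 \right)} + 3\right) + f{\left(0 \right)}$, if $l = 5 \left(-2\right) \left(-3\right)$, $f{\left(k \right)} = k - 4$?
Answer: $80$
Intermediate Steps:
$y{\left(o \right)} = - \frac{1}{5}$
$f{\left(k \right)} = -4 + k$
$l = 30$ ($l = \left(-10\right) \left(-3\right) = 30$)
$l \left(y{\left(-1 \right)} + 3\right) + f{\left(0 \right)} = 30 \left(- \frac{1}{5} + 3\right) + \left(-4 + 0\right) = 30 \cdot \frac{14}{5} - 4 = 84 - 4 = 80$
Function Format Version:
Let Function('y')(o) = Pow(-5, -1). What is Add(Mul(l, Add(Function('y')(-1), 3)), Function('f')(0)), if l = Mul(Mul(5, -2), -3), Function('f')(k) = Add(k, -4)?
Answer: 80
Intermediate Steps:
Function('y')(o) = Rational(-1, 5)
Function('f')(k) = Add(-4, k)
l = 30 (l = Mul(-10, -3) = 30)
Add(Mul(l, Add(Function('y')(-1), 3)), Function('f')(0)) = Add(Mul(30, Add(Rational(-1, 5), 3)), Add(-4, 0)) = Add(Mul(30, Rational(14, 5)), -4) = Add(84, -4) = 80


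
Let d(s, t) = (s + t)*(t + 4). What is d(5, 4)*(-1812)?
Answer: -130464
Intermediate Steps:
d(s, t) = (4 + t)*(s + t) (d(s, t) = (s + t)*(4 + t) = (4 + t)*(s + t))
d(5, 4)*(-1812) = (4² + 4*5 + 4*4 + 5*4)*(-1812) = (16 + 20 + 16 + 20)*(-1812) = 72*(-1812) = -130464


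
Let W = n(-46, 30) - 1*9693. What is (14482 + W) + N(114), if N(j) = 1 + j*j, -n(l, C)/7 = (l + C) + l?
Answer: 18220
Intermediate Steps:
n(l, C) = -14*l - 7*C (n(l, C) = -7*((l + C) + l) = -7*((C + l) + l) = -7*(C + 2*l) = -14*l - 7*C)
W = -9259 (W = (-14*(-46) - 7*30) - 1*9693 = (644 - 210) - 9693 = 434 - 9693 = -9259)
N(j) = 1 + j²
(14482 + W) + N(114) = (14482 - 9259) + (1 + 114²) = 5223 + (1 + 12996) = 5223 + 12997 = 18220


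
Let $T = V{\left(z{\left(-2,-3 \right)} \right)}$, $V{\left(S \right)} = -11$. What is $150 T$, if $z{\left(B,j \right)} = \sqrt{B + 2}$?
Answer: $-1650$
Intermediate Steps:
$z{\left(B,j \right)} = \sqrt{2 + B}$
$T = -11$
$150 T = 150 \left(-11\right) = -1650$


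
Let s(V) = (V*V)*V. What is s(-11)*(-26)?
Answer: 34606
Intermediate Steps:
s(V) = V³ (s(V) = V²*V = V³)
s(-11)*(-26) = (-11)³*(-26) = -1331*(-26) = 34606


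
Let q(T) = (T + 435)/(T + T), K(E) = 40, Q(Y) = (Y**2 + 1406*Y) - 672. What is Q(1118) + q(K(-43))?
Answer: 45138655/16 ≈ 2.8212e+6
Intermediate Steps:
Q(Y) = -672 + Y**2 + 1406*Y
q(T) = (435 + T)/(2*T) (q(T) = (435 + T)/((2*T)) = (435 + T)*(1/(2*T)) = (435 + T)/(2*T))
Q(1118) + q(K(-43)) = (-672 + 1118**2 + 1406*1118) + (1/2)*(435 + 40)/40 = (-672 + 1249924 + 1571908) + (1/2)*(1/40)*475 = 2821160 + 95/16 = 45138655/16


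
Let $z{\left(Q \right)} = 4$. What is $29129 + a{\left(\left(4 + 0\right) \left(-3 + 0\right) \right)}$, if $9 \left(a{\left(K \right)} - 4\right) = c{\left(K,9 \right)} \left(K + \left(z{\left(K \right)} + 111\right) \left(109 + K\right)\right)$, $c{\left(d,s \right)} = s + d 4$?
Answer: $- \frac{57460}{3} \approx -19153.0$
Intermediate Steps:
$c{\left(d,s \right)} = s + 4 d$
$a{\left(K \right)} = 4 + \frac{\left(9 + 4 K\right) \left(12535 + 116 K\right)}{9}$ ($a{\left(K \right)} = 4 + \frac{\left(9 + 4 K\right) \left(K + \left(4 + 111\right) \left(109 + K\right)\right)}{9} = 4 + \frac{\left(9 + 4 K\right) \left(K + 115 \left(109 + K\right)\right)}{9} = 4 + \frac{\left(9 + 4 K\right) \left(K + \left(12535 + 115 K\right)\right)}{9} = 4 + \frac{\left(9 + 4 K\right) \left(12535 + 116 K\right)}{9}$)
$29129 + a{\left(\left(4 + 0\right) \left(-3 + 0\right) \right)} = 29129 + \left(12539 + \frac{464 \left(\left(4 + 0\right) \left(-3 + 0\right)\right)^{2}}{9} + \frac{51184 \left(4 + 0\right) \left(-3 + 0\right)}{9}\right) = 29129 + \left(12539 + \frac{464 \left(4 \left(-3\right)\right)^{2}}{9} + \frac{51184 \cdot 4 \left(-3\right)}{9}\right) = 29129 + \left(12539 + \frac{464 \left(-12\right)^{2}}{9} + \frac{51184}{9} \left(-12\right)\right) = 29129 + \left(12539 + \frac{464}{9} \cdot 144 - \frac{204736}{3}\right) = 29129 + \left(12539 + 7424 - \frac{204736}{3}\right) = 29129 - \frac{144847}{3} = - \frac{57460}{3}$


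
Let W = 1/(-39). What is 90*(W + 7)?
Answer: 8160/13 ≈ 627.69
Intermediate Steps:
W = -1/39 ≈ -0.025641
90*(W + 7) = 90*(-1/39 + 7) = 90*(272/39) = 8160/13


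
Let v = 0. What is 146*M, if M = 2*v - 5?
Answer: -730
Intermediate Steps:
M = -5 (M = 2*0 - 5 = 0 - 5 = -5)
146*M = 146*(-5) = -730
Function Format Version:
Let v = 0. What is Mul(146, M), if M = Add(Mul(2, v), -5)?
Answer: -730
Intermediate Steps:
M = -5 (M = Add(Mul(2, 0), -5) = Add(0, -5) = -5)
Mul(146, M) = Mul(146, -5) = -730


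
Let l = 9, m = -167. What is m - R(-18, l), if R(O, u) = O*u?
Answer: -5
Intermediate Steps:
m - R(-18, l) = -167 - (-18)*9 = -167 - 1*(-162) = -167 + 162 = -5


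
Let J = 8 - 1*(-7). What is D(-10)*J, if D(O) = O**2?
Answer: 1500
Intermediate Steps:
J = 15 (J = 8 + 7 = 15)
D(-10)*J = (-10)**2*15 = 100*15 = 1500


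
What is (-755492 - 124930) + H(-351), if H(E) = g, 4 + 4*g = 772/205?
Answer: -180486522/205 ≈ -8.8042e+5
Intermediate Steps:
g = -12/205 (g = -1 + (772/205)/4 = -1 + (772*(1/205))/4 = -1 + (1/4)*(772/205) = -1 + 193/205 = -12/205 ≈ -0.058537)
H(E) = -12/205
(-755492 - 124930) + H(-351) = (-755492 - 124930) - 12/205 = -880422 - 12/205 = -180486522/205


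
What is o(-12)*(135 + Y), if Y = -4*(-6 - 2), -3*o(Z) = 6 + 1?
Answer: -1169/3 ≈ -389.67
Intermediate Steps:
o(Z) = -7/3 (o(Z) = -(6 + 1)/3 = -⅓*7 = -7/3)
Y = 32 (Y = -4*(-8) = 32)
o(-12)*(135 + Y) = -7*(135 + 32)/3 = -7/3*167 = -1169/3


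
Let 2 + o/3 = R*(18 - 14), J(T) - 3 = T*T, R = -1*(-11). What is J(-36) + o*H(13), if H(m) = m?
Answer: 2937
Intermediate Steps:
R = 11
J(T) = 3 + T**2 (J(T) = 3 + T*T = 3 + T**2)
o = 126 (o = -6 + 3*(11*(18 - 14)) = -6 + 3*(11*4) = -6 + 3*44 = -6 + 132 = 126)
J(-36) + o*H(13) = (3 + (-36)**2) + 126*13 = (3 + 1296) + 1638 = 1299 + 1638 = 2937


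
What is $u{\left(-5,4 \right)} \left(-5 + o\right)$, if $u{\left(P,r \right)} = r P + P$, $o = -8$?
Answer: $325$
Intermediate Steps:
$u{\left(P,r \right)} = P + P r$ ($u{\left(P,r \right)} = P r + P = P + P r$)
$u{\left(-5,4 \right)} \left(-5 + o\right) = - 5 \left(1 + 4\right) \left(-5 - 8\right) = \left(-5\right) 5 \left(-13\right) = \left(-25\right) \left(-13\right) = 325$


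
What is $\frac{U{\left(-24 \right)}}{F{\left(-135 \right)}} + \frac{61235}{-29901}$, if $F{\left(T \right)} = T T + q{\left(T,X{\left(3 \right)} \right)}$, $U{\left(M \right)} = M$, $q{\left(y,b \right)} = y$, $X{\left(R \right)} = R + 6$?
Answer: $- \frac{61581043}{30050505} \approx -2.0493$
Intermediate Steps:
$X{\left(R \right)} = 6 + R$
$F{\left(T \right)} = T + T^{2}$ ($F{\left(T \right)} = T T + T = T^{2} + T = T + T^{2}$)
$\frac{U{\left(-24 \right)}}{F{\left(-135 \right)}} + \frac{61235}{-29901} = - \frac{24}{\left(-135\right) \left(1 - 135\right)} + \frac{61235}{-29901} = - \frac{24}{\left(-135\right) \left(-134\right)} + 61235 \left(- \frac{1}{29901}\right) = - \frac{24}{18090} - \frac{61235}{29901} = \left(-24\right) \frac{1}{18090} - \frac{61235}{29901} = - \frac{4}{3015} - \frac{61235}{29901} = - \frac{61581043}{30050505}$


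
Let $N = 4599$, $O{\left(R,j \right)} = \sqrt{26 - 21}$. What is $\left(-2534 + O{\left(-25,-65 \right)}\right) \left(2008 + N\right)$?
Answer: $-16742138 + 6607 \sqrt{5} \approx -1.6727 \cdot 10^{7}$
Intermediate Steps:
$O{\left(R,j \right)} = \sqrt{5}$
$\left(-2534 + O{\left(-25,-65 \right)}\right) \left(2008 + N\right) = \left(-2534 + \sqrt{5}\right) \left(2008 + 4599\right) = \left(-2534 + \sqrt{5}\right) 6607 = -16742138 + 6607 \sqrt{5}$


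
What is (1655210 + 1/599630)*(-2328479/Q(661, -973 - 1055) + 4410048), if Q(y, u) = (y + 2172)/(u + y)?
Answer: 15559334320019843173877/1698751790 ≈ 9.1593e+12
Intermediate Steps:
Q(y, u) = (2172 + y)/(u + y)
(1655210 + 1/599630)*(-2328479/Q(661, -973 - 1055) + 4410048) = (1655210 + 1/599630)*(-2328479*((-973 - 1055) + 661)/(2172 + 661) + 4410048) = (1655210 + 1/599630)*(-2328479/(2833/(-2028 + 661)) + 4410048) = 992513572301*(-2328479/(2833/(-1367)) + 4410048)/599630 = 992513572301*(-2328479/((-1/1367*2833)) + 4410048)/599630 = 992513572301*(-2328479/(-2833/1367) + 4410048)/599630 = 992513572301*(-2328479*(-1367/2833) + 4410048)/599630 = 992513572301*(3183030793/2833 + 4410048)/599630 = (992513572301/599630)*(15676696777/2833) = 15559334320019843173877/1698751790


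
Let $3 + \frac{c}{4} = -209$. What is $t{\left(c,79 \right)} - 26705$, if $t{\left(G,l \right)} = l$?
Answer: $-26626$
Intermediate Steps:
$c = -848$ ($c = -12 + 4 \left(-209\right) = -12 - 836 = -848$)
$t{\left(c,79 \right)} - 26705 = 79 - 26705 = -26626$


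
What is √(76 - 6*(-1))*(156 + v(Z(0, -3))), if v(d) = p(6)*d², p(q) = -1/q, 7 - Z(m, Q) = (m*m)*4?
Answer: 887*√82/6 ≈ 1338.7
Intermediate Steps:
Z(m, Q) = 7 - 4*m² (Z(m, Q) = 7 - m*m*4 = 7 - m²*4 = 7 - 4*m²)
v(d) = -d²/6 (v(d) = (-1/6)*d² = (-1*⅙)*d² = -d²/6)
√(76 - 6*(-1))*(156 + v(Z(0, -3))) = √(76 - 6*(-1))*(156 - (7 - 4*0²)²/6) = √(76 + 6)*(156 - (7 - 4*0)²/6) = √82*(156 - (7 + 0)²/6) = √82*(156 - ⅙*7²) = √82*(156 - ⅙*49) = √82*(156 - 49/6) = √82*(887/6) = 887*√82/6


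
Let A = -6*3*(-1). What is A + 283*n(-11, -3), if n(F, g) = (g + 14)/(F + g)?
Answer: -2861/14 ≈ -204.36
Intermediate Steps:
A = 18 (A = -18*(-1) = 18)
n(F, g) = (14 + g)/(F + g)
A + 283*n(-11, -3) = 18 + 283*((14 - 3)/(-11 - 3)) = 18 + 283*(11/(-14)) = 18 + 283*(-1/14*11) = 18 + 283*(-11/14) = 18 - 3113/14 = -2861/14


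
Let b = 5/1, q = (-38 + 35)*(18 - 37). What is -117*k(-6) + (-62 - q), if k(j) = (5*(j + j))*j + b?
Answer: -42824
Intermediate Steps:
q = 57 (q = -3*(-19) = 57)
b = 5 (b = 5*1 = 5)
k(j) = 5 + 10*j² (k(j) = (5*(j + j))*j + 5 = (5*(2*j))*j + 5 = (10*j)*j + 5 = 10*j² + 5 = 5 + 10*j²)
-117*k(-6) + (-62 - q) = -117*(5 + 10*(-6)²) + (-62 - 1*57) = -117*(5 + 10*36) + (-62 - 57) = -117*(5 + 360) - 119 = -117*365 - 119 = -42705 - 119 = -42824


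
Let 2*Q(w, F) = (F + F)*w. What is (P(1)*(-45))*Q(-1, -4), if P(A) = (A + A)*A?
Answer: -360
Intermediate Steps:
Q(w, F) = F*w (Q(w, F) = ((F + F)*w)/2 = ((2*F)*w)/2 = (2*F*w)/2 = F*w)
P(A) = 2*A² (P(A) = (2*A)*A = 2*A²)
(P(1)*(-45))*Q(-1, -4) = ((2*1²)*(-45))*(-4*(-1)) = ((2*1)*(-45))*4 = (2*(-45))*4 = -90*4 = -360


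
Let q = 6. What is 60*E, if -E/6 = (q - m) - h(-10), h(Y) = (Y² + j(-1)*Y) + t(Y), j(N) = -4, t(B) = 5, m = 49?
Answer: 67680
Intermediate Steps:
h(Y) = 5 + Y² - 4*Y (h(Y) = (Y² - 4*Y) + 5 = 5 + Y² - 4*Y)
E = 1128 (E = -6*((6 - 1*49) - (5 + (-10)² - 4*(-10))) = -6*((6 - 49) - (5 + 100 + 40)) = -6*(-43 - 1*145) = -6*(-43 - 145) = -6*(-188) = 1128)
60*E = 60*1128 = 67680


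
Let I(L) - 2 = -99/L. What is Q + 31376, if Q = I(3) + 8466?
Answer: 39811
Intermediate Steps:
I(L) = 2 - 99/L
Q = 8435 (Q = (2 - 99/3) + 8466 = (2 - 99*⅓) + 8466 = (2 - 33) + 8466 = -31 + 8466 = 8435)
Q + 31376 = 8435 + 31376 = 39811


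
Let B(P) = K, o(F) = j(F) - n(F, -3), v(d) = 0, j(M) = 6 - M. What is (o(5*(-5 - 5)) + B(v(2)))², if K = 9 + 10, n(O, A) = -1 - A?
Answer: 5329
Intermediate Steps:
o(F) = 4 - F (o(F) = (6 - F) - (-1 - 1*(-3)) = (6 - F) - (-1 + 3) = (6 - F) - 1*2 = (6 - F) - 2 = 4 - F)
K = 19
B(P) = 19
(o(5*(-5 - 5)) + B(v(2)))² = ((4 - 5*(-5 - 5)) + 19)² = ((4 - 5*(-10)) + 19)² = ((4 - 1*(-50)) + 19)² = ((4 + 50) + 19)² = (54 + 19)² = 73² = 5329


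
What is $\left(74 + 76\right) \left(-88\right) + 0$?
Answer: $-13200$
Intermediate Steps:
$\left(74 + 76\right) \left(-88\right) + 0 = 150 \left(-88\right) + 0 = -13200 + 0 = -13200$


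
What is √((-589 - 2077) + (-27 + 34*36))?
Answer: I*√1469 ≈ 38.328*I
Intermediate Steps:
√((-589 - 2077) + (-27 + 34*36)) = √(-2666 + (-27 + 1224)) = √(-2666 + 1197) = √(-1469) = I*√1469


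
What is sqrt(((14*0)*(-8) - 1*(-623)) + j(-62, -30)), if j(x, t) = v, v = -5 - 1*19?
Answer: sqrt(599) ≈ 24.474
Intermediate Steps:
v = -24 (v = -5 - 19 = -24)
j(x, t) = -24
sqrt(((14*0)*(-8) - 1*(-623)) + j(-62, -30)) = sqrt(((14*0)*(-8) - 1*(-623)) - 24) = sqrt((0*(-8) + 623) - 24) = sqrt((0 + 623) - 24) = sqrt(623 - 24) = sqrt(599)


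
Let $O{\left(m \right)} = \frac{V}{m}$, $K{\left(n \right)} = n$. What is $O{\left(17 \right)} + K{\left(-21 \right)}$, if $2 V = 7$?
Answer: $- \frac{707}{34} \approx -20.794$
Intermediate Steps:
$V = \frac{7}{2}$ ($V = \frac{1}{2} \cdot 7 = \frac{7}{2} \approx 3.5$)
$O{\left(m \right)} = \frac{7}{2 m}$
$O{\left(17 \right)} + K{\left(-21 \right)} = \frac{7}{2 \cdot 17} - 21 = \frac{7}{2} \cdot \frac{1}{17} - 21 = \frac{7}{34} - 21 = - \frac{707}{34}$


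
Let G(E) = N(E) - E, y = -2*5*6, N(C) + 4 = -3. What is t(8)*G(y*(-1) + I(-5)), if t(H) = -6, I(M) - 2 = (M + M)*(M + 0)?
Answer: 714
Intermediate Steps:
N(C) = -7 (N(C) = -4 - 3 = -7)
I(M) = 2 + 2*M**2 (I(M) = 2 + (M + M)*(M + 0) = 2 + (2*M)*M = 2 + 2*M**2)
y = -60 (y = -10*6 = -60)
G(E) = -7 - E
t(8)*G(y*(-1) + I(-5)) = -6*(-7 - (-60*(-1) + (2 + 2*(-5)**2))) = -6*(-7 - (60 + (2 + 2*25))) = -6*(-7 - (60 + (2 + 50))) = -6*(-7 - (60 + 52)) = -6*(-7 - 1*112) = -6*(-7 - 112) = -6*(-119) = 714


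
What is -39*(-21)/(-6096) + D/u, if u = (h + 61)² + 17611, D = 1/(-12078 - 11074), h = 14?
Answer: -9178940443/68320903744 ≈ -0.13435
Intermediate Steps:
D = -1/23152 (D = 1/(-23152) = -1/23152 ≈ -4.3193e-5)
u = 23236 (u = (14 + 61)² + 17611 = 75² + 17611 = 5625 + 17611 = 23236)
-39*(-21)/(-6096) + D/u = -39*(-21)/(-6096) - 1/23152/23236 = 819*(-1/6096) - 1/23152*1/23236 = -273/2032 - 1/537959872 = -9178940443/68320903744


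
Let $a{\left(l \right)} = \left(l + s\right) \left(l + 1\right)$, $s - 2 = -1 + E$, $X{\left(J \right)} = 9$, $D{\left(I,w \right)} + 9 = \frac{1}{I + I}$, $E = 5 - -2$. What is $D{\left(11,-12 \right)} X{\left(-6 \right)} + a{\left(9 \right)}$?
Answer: $\frac{1967}{22} \approx 89.409$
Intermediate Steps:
$E = 7$ ($E = 5 + 2 = 7$)
$D{\left(I,w \right)} = -9 + \frac{1}{2 I}$ ($D{\left(I,w \right)} = -9 + \frac{1}{I + I} = -9 + \frac{1}{2 I}$)
$s = 8$ ($s = 2 + \left(-1 + 7\right) = 2 + 6 = 8$)
$a{\left(l \right)} = \left(1 + l\right) \left(8 + l\right)$ ($a{\left(l \right)} = \left(l + 8\right) \left(l + 1\right) = \left(8 + l\right) \left(1 + l\right) = \left(1 + l\right) \left(8 + l\right)$)
$D{\left(11,-12 \right)} X{\left(-6 \right)} + a{\left(9 \right)} = \left(-9 + \frac{1}{2 \cdot 11}\right) 9 + \left(8 + 9^{2} + 9 \cdot 9\right) = \left(-9 + \frac{1}{2} \cdot \frac{1}{11}\right) 9 + \left(8 + 81 + 81\right) = \left(-9 + \frac{1}{22}\right) 9 + 170 = \left(- \frac{197}{22}\right) 9 + 170 = - \frac{1773}{22} + 170 = \frac{1967}{22}$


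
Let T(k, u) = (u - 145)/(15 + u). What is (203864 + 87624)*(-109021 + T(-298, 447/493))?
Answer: -124613119607680/3921 ≈ -3.1781e+10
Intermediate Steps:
T(k, u) = (-145 + u)/(15 + u)
(203864 + 87624)*(-109021 + T(-298, 447/493)) = (203864 + 87624)*(-109021 + (-145 + 447/493)/(15 + 447/493)) = 291488*(-109021 + (-145 + 447*(1/493))/(15 + 447*(1/493))) = 291488*(-109021 + (-145 + 447/493)/(15 + 447/493)) = 291488*(-109021 - 71038/493/(7842/493)) = 291488*(-109021 + (493/7842)*(-71038/493)) = 291488*(-109021 - 35519/3921) = 291488*(-427506860/3921) = -124613119607680/3921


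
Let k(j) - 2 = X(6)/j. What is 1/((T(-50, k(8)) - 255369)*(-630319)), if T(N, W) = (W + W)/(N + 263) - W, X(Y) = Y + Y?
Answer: 426/68571566316049 ≈ 6.2125e-12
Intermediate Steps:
X(Y) = 2*Y
k(j) = 2 + 12/j (k(j) = 2 + (2*6)/j = 2 + 12/j)
T(N, W) = -W + 2*W/(263 + N) (T(N, W) = (2*W)/(263 + N) - W = 2*W/(263 + N) - W = -W + 2*W/(263 + N))
1/((T(-50, k(8)) - 255369)*(-630319)) = 1/(-(2 + 12/8)*(261 - 50)/(263 - 50) - 255369*(-630319)) = -1/630319/(-1*(2 + 12*(⅛))*211/213 - 255369) = -1/630319/(-1*(2 + 3/2)*1/213*211 - 255369) = -1/630319/(-1*7/2*1/213*211 - 255369) = -1/630319/(-1477/426 - 255369) = -1/630319/(-108788671/426) = -426/108788671*(-1/630319) = 426/68571566316049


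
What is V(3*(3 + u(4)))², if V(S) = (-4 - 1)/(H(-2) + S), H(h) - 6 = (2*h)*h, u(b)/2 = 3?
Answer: 25/1681 ≈ 0.014872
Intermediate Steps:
u(b) = 6 (u(b) = 2*3 = 6)
H(h) = 6 + 2*h² (H(h) = 6 + (2*h)*h = 6 + 2*h²)
V(S) = -5/(14 + S) (V(S) = (-4 - 1)/((6 + 2*(-2)²) + S) = -5/((6 + 2*4) + S) = -5/((6 + 8) + S) = -5/(14 + S))
V(3*(3 + u(4)))² = (-5/(14 + 3*(3 + 6)))² = (-5/(14 + 3*9))² = (-5/(14 + 27))² = (-5/41)² = 25/1681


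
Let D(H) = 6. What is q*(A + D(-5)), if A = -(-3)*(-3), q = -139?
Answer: 417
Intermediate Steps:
A = -9 (A = -3*3 = -9)
q*(A + D(-5)) = -139*(-9 + 6) = -139*(-3) = 417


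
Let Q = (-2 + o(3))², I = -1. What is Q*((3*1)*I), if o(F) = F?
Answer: -3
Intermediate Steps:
Q = 1 (Q = (-2 + 3)² = 1² = 1)
Q*((3*1)*I) = 1*((3*1)*(-1)) = 1*(3*(-1)) = 1*(-3) = -3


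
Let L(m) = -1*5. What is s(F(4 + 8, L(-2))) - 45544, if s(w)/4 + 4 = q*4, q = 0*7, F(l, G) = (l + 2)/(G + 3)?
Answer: -45560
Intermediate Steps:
L(m) = -5
F(l, G) = (2 + l)/(3 + G)
q = 0
s(w) = -16 (s(w) = -16 + 4*(0*4) = -16 + 4*0 = -16 + 0 = -16)
s(F(4 + 8, L(-2))) - 45544 = -16 - 45544 = -45560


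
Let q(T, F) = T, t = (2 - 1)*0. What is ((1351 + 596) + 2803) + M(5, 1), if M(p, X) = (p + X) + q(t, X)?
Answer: 4756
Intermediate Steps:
t = 0 (t = 1*0 = 0)
M(p, X) = X + p (M(p, X) = (p + X) + 0 = (X + p) + 0 = X + p)
((1351 + 596) + 2803) + M(5, 1) = ((1351 + 596) + 2803) + (1 + 5) = (1947 + 2803) + 6 = 4750 + 6 = 4756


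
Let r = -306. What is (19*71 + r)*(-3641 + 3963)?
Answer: 335846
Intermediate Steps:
(19*71 + r)*(-3641 + 3963) = (19*71 - 306)*(-3641 + 3963) = (1349 - 306)*322 = 1043*322 = 335846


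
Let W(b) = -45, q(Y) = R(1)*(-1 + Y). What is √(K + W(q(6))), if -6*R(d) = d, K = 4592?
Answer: √4547 ≈ 67.431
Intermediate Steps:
R(d) = -d/6
q(Y) = ⅙ - Y/6 (q(Y) = (-⅙*1)*(-1 + Y) = -(-1 + Y)/6 = ⅙ - Y/6)
√(K + W(q(6))) = √(4592 - 45) = √4547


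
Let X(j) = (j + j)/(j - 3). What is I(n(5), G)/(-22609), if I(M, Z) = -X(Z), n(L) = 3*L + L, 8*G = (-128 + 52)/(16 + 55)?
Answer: 38/10061005 ≈ 3.7770e-6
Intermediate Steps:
G = -19/142 (G = ((-128 + 52)/(16 + 55))/8 = (-76/71)/8 = (-76*1/71)/8 = (⅛)*(-76/71) = -19/142 ≈ -0.13380)
n(L) = 4*L
X(j) = 2*j/(-3 + j) (X(j) = (2*j)/(-3 + j) = 2*j/(-3 + j))
I(M, Z) = -2*Z/(-3 + Z)
I(n(5), G)/(-22609) = -2*(-19/142)/(-3 - 19/142)/(-22609) = -2*(-19/142)/(-445/142)*(-1/22609) = -2*(-19/142)*(-142/445)*(-1/22609) = -38/445*(-1/22609) = 38/10061005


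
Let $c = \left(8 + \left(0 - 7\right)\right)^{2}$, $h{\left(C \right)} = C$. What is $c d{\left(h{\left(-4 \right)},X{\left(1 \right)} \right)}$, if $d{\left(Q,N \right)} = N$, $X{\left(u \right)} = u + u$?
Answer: $2$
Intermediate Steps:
$X{\left(u \right)} = 2 u$
$c = 1$ ($c = \left(8 - 7\right)^{2} = 1^{2} = 1$)
$c d{\left(h{\left(-4 \right)},X{\left(1 \right)} \right)} = 1 \cdot 2 \cdot 1 = 1 \cdot 2 = 2$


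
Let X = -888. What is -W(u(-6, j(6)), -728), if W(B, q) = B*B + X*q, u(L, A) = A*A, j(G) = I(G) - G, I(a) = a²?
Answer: -1456464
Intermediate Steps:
j(G) = G² - G
u(L, A) = A²
W(B, q) = B² - 888*q (W(B, q) = B*B - 888*q = B² - 888*q)
-W(u(-6, j(6)), -728) = -(((6*(-1 + 6))²)² - 888*(-728)) = -(((6*5)²)² + 646464) = -((30²)² + 646464) = -(900² + 646464) = -(810000 + 646464) = -1*1456464 = -1456464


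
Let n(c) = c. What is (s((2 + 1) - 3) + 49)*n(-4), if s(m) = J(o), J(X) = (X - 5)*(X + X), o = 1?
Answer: -164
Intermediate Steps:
J(X) = 2*X*(-5 + X) (J(X) = (-5 + X)*(2*X) = 2*X*(-5 + X))
s(m) = -8 (s(m) = 2*1*(-5 + 1) = 2*1*(-4) = -8)
(s((2 + 1) - 3) + 49)*n(-4) = (-8 + 49)*(-4) = 41*(-4) = -164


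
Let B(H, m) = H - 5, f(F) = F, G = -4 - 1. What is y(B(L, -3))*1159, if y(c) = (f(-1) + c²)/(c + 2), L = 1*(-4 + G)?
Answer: -75335/4 ≈ -18834.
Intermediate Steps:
G = -5
L = -9 (L = 1*(-4 - 5) = 1*(-9) = -9)
B(H, m) = -5 + H
y(c) = (-1 + c²)/(2 + c) (y(c) = (-1 + c²)/(c + 2) = (-1 + c²)/(2 + c))
y(B(L, -3))*1159 = ((-1 + (-5 - 9)²)/(2 + (-5 - 9)))*1159 = ((-1 + (-14)²)/(2 - 14))*1159 = ((-1 + 196)/(-12))*1159 = -1/12*195*1159 = -65/4*1159 = -75335/4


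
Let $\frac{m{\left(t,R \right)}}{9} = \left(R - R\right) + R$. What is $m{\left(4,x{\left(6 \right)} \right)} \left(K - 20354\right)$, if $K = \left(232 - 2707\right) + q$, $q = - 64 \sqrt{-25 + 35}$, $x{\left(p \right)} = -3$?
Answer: $616383 + 1728 \sqrt{10} \approx 6.2185 \cdot 10^{5}$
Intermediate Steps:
$q = - 64 \sqrt{10} \approx -202.39$
$K = -2475 - 64 \sqrt{10}$ ($K = \left(232 - 2707\right) - 64 \sqrt{10} = -2475 - 64 \sqrt{10} \approx -2677.4$)
$m{\left(t,R \right)} = 9 R$ ($m{\left(t,R \right)} = 9 \left(\left(R - R\right) + R\right) = 9 \left(0 + R\right) = 9 R$)
$m{\left(4,x{\left(6 \right)} \right)} \left(K - 20354\right) = 9 \left(-3\right) \left(\left(-2475 - 64 \sqrt{10}\right) - 20354\right) = - 27 \left(\left(-2475 - 64 \sqrt{10}\right) - 20354\right) = - 27 \left(-22829 - 64 \sqrt{10}\right) = 616383 + 1728 \sqrt{10}$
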